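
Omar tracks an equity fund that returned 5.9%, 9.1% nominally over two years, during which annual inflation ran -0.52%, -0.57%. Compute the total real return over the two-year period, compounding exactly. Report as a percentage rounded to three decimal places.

16.807%

Nominal growth factor = 1.0590 × 1.0910 = 1.155369
Price-level growth factor = 0.9948 × 0.9943 = 0.989130
Real growth factor = 1.155369 / 0.989130 = 1.168066
Total real return = 1.168066 − 1 → 16.807%.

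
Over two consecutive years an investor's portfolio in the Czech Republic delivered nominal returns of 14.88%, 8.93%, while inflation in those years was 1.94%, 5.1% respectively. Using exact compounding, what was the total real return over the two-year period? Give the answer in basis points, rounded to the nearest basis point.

1680 basis points

Nominal growth factor = 1.1488 × 1.0893 = 1.251388
Price-level growth factor = 1.0194 × 1.0510 = 1.071389
Real growth factor = 1.251388 / 1.071389 = 1.168005
Total real return = 1.168005 − 1 → 1680 basis points.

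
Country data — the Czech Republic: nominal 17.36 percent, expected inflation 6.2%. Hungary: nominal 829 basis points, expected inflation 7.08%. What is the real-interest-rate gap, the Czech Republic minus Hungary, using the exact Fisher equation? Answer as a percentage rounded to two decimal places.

9.38%

The Czech Republic: (1 + 0.1736)/(1 + 0.0620) − 1 = 10.5085%
Hungary: (1 + 0.0829)/(1 + 0.0708) − 1 = 1.1300%
Differential = 10.5085% − 1.1300% = 9.3785% → 9.38%.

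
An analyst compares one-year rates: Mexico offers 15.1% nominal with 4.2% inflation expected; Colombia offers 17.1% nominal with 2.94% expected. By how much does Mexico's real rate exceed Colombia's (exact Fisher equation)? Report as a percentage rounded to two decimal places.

-3.29%

Mexico: (1 + 0.1510)/(1 + 0.0420) − 1 = 10.4607%
Colombia: (1 + 0.1710)/(1 + 0.0294) − 1 = 13.7556%
Differential = 10.4607% − 13.7556% = -3.2949% → -3.29%.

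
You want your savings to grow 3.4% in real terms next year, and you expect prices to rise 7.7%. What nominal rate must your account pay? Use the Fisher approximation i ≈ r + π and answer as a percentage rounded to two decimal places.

i ≈ r + π = 3.4% + 7.7% = 11.10%.

11.10%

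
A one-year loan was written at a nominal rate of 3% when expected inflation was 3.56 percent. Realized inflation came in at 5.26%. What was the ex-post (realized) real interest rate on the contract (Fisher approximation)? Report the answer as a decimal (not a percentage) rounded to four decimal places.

Ex-post: 3% − 5.26% = -2.260%
So the realized real rate is -0.0226.

-0.0226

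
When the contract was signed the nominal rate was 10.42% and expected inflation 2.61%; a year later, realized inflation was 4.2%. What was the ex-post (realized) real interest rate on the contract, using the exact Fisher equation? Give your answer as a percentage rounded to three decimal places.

5.969%

Ex-post: (1 + 0.1042)/(1 + 0.0420) − 1 = 5.9693%
So the realized real rate is 5.969%.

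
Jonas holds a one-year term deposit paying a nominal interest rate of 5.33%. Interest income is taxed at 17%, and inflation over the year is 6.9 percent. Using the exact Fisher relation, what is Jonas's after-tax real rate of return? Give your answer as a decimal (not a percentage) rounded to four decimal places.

After-tax nominal return = 5.33% × (1 − 0.17) = 4.4239%.
1 + r = 1.044239 / 1.06900 = 0.976837
After-tax real rate = 0.976837 − 1 → -0.0232.

-0.0232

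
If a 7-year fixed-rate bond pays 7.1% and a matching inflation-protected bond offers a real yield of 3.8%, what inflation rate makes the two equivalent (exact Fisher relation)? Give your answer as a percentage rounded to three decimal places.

3.179%

(1 + π) = (1 + i)/(1 + r) = 1.07100 / 1.03800 = 1.031792
Break-even inflation = 1.031792 − 1 → 3.179%.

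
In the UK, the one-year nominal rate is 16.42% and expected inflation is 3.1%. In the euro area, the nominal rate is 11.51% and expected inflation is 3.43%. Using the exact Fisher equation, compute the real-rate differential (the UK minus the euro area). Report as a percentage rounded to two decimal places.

The UK: (1 + 0.1642)/(1 + 0.0310) − 1 = 12.9195%
The euro area: (1 + 0.1151)/(1 + 0.0343) − 1 = 7.8120%
Differential = 12.9195% − 7.8120% = 5.1074% → 5.11%.

5.11%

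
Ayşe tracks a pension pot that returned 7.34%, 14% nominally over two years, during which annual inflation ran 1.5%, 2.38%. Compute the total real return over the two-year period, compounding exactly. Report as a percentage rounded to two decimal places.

17.76%

Nominal growth factor = 1.0734 × 1.1400 = 1.223676
Price-level growth factor = 1.0150 × 1.0238 = 1.039157
Real growth factor = 1.223676 / 1.039157 = 1.177566
Total real return = 1.177566 − 1 → 17.76%.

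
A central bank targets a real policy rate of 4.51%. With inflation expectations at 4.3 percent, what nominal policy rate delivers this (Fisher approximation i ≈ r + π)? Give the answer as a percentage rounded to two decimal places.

8.81%

i ≈ r + π = 4.51% + 4.3% = 8.81%.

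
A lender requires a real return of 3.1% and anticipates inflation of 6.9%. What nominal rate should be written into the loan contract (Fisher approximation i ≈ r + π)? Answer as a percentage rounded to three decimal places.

i ≈ r + π = 3.1% + 6.9% = 10.000%.

10.000%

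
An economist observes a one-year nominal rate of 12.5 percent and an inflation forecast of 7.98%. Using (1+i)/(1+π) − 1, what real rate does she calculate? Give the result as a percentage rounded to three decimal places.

4.186%

1 + r = 1.12500 / 1.07980 = 1.041860
r = 1.041860 − 1 = 4.1860%, i.e. 4.186%.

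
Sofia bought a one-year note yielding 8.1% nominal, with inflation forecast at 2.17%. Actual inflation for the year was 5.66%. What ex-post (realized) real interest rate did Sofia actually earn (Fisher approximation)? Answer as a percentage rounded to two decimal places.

2.44%

Ex-post: 8.1% − 5.66% = 2.440%
So the realized real rate is 2.44%.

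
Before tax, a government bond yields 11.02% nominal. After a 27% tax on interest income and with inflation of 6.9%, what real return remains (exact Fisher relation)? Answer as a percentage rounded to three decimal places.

After-tax nominal return = 11.02% × (1 − 0.27) = 8.0446%.
1 + r = 1.080446 / 1.06900 = 1.010707
After-tax real rate = 1.010707 − 1 → 1.071%.

1.071%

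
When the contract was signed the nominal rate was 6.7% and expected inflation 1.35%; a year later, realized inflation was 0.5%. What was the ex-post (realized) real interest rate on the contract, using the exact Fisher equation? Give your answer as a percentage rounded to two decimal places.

Ex-post: (1 + 0.0670)/(1 + 0.0050) − 1 = 6.1692%
So the realized real rate is 6.17%.

6.17%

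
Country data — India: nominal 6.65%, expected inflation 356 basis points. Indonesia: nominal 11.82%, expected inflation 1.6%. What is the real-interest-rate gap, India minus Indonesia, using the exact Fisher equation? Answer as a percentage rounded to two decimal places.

India: (1 + 0.0665)/(1 + 0.0356) − 1 = 2.9838%
Indonesia: (1 + 0.1182)/(1 + 0.0160) − 1 = 10.0591%
Differential = 2.9838% − 10.0591% = -7.0753% → -7.08%.

-7.08%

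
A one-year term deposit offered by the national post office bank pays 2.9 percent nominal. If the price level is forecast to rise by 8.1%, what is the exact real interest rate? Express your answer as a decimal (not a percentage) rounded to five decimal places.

1 + r = 1.02900 / 1.08100 = 0.951896
r = 0.951896 − 1 = -4.8104%, i.e. -0.04810.

-0.04810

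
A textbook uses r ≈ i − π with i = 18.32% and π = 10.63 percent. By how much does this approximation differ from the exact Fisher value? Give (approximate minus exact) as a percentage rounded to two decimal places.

Approximate: r ≈ 18.320% − 10.630% = 7.6900%
Exact: (1 + 0.1832)/(1 + 0.1063) − 1 = 6.9511%
Error = 7.6900% − 6.9511% = 0.7389% → 0.74%.

0.74%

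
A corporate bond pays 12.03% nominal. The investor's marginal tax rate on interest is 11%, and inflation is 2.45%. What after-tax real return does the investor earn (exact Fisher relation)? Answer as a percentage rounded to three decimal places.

After-tax nominal return = 12.03% × (1 − 0.11) = 10.7067%.
1 + r = 1.107067 / 1.02450 = 1.080592
After-tax real rate = 1.080592 − 1 → 8.059%.

8.059%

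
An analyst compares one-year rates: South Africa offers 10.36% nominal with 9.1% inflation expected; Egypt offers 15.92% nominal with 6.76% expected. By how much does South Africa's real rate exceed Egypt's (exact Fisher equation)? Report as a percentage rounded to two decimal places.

-7.43%

South Africa: (1 + 0.1036)/(1 + 0.0910) − 1 = 1.1549%
Egypt: (1 + 0.1592)/(1 + 0.0676) − 1 = 8.5800%
Differential = 1.1549% − 8.5800% = -7.4251% → -7.43%.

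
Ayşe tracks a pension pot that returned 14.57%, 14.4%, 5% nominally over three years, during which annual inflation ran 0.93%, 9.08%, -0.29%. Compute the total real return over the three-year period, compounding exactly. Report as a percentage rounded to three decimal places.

25.367%

Compound the nominal returns: 1.1457 × 1.1440 × 1.0500 = 1.376215.
Compound inflation: 1.0093 × 1.0908 × 0.9971 = 1.097752.
Deflate: 1.376215 / 1.097752 = 1.253667.
Total real return = 1.253667 − 1 → 25.367%.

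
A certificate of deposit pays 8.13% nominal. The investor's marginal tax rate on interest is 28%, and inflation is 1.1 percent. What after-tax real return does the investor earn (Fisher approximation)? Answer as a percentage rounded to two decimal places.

4.75%

After-tax nominal return = 8.13% × (1 − 0.28) = 5.8536%.
r ≈ 5.8536% − 1.1% → 4.75%.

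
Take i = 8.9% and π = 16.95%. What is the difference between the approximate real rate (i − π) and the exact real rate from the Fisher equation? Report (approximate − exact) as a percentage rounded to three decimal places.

Approximate: r ≈ 8.900% − 16.950% = -8.0500%
Exact: (1 + 0.0890)/(1 + 0.1695) − 1 = -6.8833%
Error = -8.0500% − (-6.8833%) = -1.1667% → -1.167%.

-1.167%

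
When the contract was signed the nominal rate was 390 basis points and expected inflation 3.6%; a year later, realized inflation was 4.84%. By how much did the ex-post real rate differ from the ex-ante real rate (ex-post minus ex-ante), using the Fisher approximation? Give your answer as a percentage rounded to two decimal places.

Ex-ante: 3.9% − 3.6% = 0.300%
Ex-post: 3.9% − 4.84% = -0.940%
Difference (ex-post − ex-ante) = -1.2400% → -1.24%.

-1.24%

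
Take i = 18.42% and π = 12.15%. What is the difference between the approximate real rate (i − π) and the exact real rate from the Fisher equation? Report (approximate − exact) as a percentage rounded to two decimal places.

0.68%

Approximate: r ≈ 18.420% − 12.150% = 6.2700%
Exact: (1 + 0.1842)/(1 + 0.1215) − 1 = 5.5907%
Error = 6.2700% − 5.5907% = 0.6793% → 0.68%.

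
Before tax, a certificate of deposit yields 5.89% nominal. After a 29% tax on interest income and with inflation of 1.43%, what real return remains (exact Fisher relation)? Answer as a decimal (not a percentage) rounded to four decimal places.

0.0271

After-tax nominal return = 5.89% × (1 − 0.29) = 4.1819%.
1 + r = 1.041819 / 1.01430 = 1.027131
After-tax real rate = 1.027131 − 1 → 0.0271.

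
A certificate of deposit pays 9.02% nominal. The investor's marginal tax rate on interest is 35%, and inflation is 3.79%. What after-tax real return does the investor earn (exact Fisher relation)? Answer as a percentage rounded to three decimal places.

After-tax nominal return = 9.02% × (1 − 0.35) = 5.8630%.
1 + r = 1.05863 / 1.03790 = 1.019973
After-tax real rate = 1.019973 − 1 → 1.997%.

1.997%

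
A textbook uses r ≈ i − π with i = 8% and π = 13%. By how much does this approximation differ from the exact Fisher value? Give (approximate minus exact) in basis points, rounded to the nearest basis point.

Approximate: r ≈ 8.000% − 13.000% = -5.0000%
Exact: (1 + 0.0800)/(1 + 0.1300) − 1 = -4.4248%
Error = -5.0000% − (-4.4248%) = -0.5752% → -58 basis points.

-58 basis points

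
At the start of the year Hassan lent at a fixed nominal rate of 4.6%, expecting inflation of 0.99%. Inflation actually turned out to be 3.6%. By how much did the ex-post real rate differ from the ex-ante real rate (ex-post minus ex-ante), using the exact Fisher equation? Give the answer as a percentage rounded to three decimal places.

Ex-ante: (1 + 0.0460)/(1 + 0.0099) − 1 = 3.5746%
Ex-post: (1 + 0.0460)/(1 + 0.0360) − 1 = 0.9653%
Difference (ex-post − ex-ante) = -2.6094% → -2.609%.

-2.609%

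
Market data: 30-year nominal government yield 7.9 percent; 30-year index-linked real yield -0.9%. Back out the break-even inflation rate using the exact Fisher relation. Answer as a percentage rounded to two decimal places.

8.88%

(1 + π) = (1 + i)/(1 + r) = 1.07900 / 0.99100 = 1.088799
Break-even inflation = 1.088799 − 1 → 8.88%.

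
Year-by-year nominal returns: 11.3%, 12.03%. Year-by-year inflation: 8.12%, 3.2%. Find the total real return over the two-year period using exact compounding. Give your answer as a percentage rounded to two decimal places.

Nominal growth factor = 1.1130 × 1.1203 = 1.246894
Price-level growth factor = 1.0812 × 1.0320 = 1.115798
Real growth factor = 1.246894 / 1.115798 = 1.117490
Total real return = 1.117490 − 1 → 11.75%.

11.75%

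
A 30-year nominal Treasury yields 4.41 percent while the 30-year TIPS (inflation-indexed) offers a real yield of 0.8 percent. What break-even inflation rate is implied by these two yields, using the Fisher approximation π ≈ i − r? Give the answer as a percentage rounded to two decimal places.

3.61%

π ≈ i − r = 4.41% − 0.8% → 3.61%.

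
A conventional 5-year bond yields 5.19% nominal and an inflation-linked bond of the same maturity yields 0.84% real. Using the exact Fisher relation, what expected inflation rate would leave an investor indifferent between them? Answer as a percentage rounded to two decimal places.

4.31%

(1 + π) = (1 + i)/(1 + r) = 1.05190 / 1.00840 = 1.043138
Break-even inflation = 1.043138 − 1 → 4.31%.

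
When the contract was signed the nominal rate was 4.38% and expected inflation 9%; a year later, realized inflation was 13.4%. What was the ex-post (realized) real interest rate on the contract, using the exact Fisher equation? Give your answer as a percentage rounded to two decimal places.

Ex-post: (1 + 0.0438)/(1 + 0.1340) − 1 = -7.9541%
So the realized real rate is -7.95%.

-7.95%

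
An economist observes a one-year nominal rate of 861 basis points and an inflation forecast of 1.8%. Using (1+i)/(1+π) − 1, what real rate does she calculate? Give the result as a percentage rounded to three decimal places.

1 + r = 1.08610 / 1.01800 = 1.066896
r = 1.066896 − 1 = 6.6896%, i.e. 6.690%.

6.690%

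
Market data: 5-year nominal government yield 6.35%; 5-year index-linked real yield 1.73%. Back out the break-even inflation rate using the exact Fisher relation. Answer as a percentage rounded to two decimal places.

(1 + π) = (1 + i)/(1 + r) = 1.06350 / 1.01730 = 1.045414
Break-even inflation = 1.045414 − 1 → 4.54%.

4.54%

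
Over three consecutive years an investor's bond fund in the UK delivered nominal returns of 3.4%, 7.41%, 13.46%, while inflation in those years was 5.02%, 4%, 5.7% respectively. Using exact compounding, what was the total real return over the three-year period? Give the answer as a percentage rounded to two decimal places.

9.15%

Compound the nominal returns: 1.0340 × 1.0741 × 1.1346 = 1.260109.
Compound inflation: 1.0502 × 1.0400 × 1.0570 = 1.154464.
Deflate: 1.260109 / 1.154464 = 1.091510.
Total real return = 1.091510 − 1 → 9.15%.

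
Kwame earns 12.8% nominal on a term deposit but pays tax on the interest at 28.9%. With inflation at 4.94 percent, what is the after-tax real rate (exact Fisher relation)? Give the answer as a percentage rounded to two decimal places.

After-tax nominal return = 12.8% × (1 − 0.289) = 9.1008%.
1 + r = 1.091008 / 1.04940 = 1.039649
After-tax real rate = 1.039649 − 1 → 3.96%.

3.96%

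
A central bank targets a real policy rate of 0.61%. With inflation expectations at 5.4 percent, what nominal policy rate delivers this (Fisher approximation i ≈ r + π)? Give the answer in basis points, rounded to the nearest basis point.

601 basis points

i ≈ r + π = 0.61% + 5.4% = 601 basis points.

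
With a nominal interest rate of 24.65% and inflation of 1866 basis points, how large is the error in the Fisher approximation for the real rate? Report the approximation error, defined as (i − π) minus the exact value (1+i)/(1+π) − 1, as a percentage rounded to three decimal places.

0.942%

Approximate: r ≈ 24.650% − 18.660% = 5.9900%
Exact: (1 + 0.2465)/(1 + 0.1866) − 1 = 5.0480%
Error = 5.9900% − 5.0480% = 0.9420% → 0.942%.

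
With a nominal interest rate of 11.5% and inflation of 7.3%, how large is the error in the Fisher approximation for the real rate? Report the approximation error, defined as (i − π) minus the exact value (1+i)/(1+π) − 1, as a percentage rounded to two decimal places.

Approximate: r ≈ 11.500% − 7.300% = 4.2000%
Exact: (1 + 0.1150)/(1 + 0.0730) − 1 = 3.9143%
Error = 4.2000% − 3.9143% = 0.2857% → 0.29%.

0.29%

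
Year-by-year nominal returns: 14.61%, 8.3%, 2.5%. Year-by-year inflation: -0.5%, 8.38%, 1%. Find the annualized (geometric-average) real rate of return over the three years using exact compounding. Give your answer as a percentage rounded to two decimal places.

5.32%

Compound the nominal returns: 1.1461 × 1.0830 × 1.0250 = 1.27225696.
Compound inflation: 0.9950 × 1.0838 × 1.0100 = 1.08916481.
Deflate: 1.27225696 / 1.08916481 = 1.16810325.
Annualized real rate = 1.16810325^(1/3) − 1 = 5.3159% → 5.32%.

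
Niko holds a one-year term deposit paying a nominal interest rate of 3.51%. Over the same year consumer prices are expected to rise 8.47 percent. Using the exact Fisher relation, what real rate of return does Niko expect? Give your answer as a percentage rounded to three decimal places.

1 + r = 1.03510 / 1.08470 = 0.954273
r = 0.954273 − 1 = -4.5727%, i.e. -4.573%.

-4.573%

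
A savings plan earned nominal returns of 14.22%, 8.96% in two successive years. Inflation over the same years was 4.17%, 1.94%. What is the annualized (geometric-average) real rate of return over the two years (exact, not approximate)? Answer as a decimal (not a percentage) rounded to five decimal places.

0.08258

Nominal growth factor = 1.1422 × 1.0896 = 1.24454112
Price-level growth factor = 1.0417 × 1.0194 = 1.06190898
Real growth factor = 1.24454112 / 1.06190898 = 1.17198474
Annualized real rate = 1.17198474^(1/2) − 1 = 8.2582% → 0.08258.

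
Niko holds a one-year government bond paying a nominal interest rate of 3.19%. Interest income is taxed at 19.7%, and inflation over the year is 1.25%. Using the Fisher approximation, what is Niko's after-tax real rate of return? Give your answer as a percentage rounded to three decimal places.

After-tax nominal return = 3.19% × (1 − 0.197) = 2.56157%.
r ≈ 2.56157% − 1.25% → 1.312%.

1.312%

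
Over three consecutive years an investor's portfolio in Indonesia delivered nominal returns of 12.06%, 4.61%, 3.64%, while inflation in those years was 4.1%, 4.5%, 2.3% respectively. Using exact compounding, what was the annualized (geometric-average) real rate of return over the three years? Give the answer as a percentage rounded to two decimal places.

2.97%

Compound the nominal returns: 1.1206 × 1.0461 × 1.0364 = 1.21492991.
Compound inflation: 1.0410 × 1.0450 × 1.0230 = 1.11286544.
Deflate: 1.21492991 / 1.11286544 = 1.09171322.
Annualized real rate = 1.09171322^(1/3) − 1 = 2.9681% → 2.97%.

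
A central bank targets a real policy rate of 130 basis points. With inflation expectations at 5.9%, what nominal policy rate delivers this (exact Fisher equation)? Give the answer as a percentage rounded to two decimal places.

7.28%

(1 + i) = (1 + r)(1 + π) = 1.01300 × 1.05900 = 1.072767
i = 1.072767 − 1, so the required nominal rate is 7.28%.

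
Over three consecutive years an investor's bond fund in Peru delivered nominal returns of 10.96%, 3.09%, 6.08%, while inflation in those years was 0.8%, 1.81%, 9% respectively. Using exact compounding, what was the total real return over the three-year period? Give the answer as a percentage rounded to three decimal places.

8.477%

Nominal growth factor = 1.1096 × 1.0309 × 1.0608 = 1.213435
Price-level growth factor = 1.0080 × 1.0181 × 1.0900 = 1.118607
Real growth factor = 1.213435 / 1.118607 = 1.084773
Total real return = 1.084773 − 1 → 8.477%.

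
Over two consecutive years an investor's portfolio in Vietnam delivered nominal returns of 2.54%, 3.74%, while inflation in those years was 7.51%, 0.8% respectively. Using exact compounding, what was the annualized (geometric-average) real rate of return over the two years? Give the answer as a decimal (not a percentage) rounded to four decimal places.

-0.0092

Nominal growth factor = 1.0254 × 1.0374 = 1.06374996
Price-level growth factor = 1.0751 × 1.0080 = 1.08370080
Real growth factor = 1.06374996 / 1.08370080 = 0.98159008
Annualized real rate = 0.98159008^(1/2) − 1 = -0.9248% → -0.0092.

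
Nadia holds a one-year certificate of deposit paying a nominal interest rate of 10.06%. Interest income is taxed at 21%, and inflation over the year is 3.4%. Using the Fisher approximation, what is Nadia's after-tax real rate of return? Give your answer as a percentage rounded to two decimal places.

After-tax nominal return = 10.06% × (1 − 0.21) = 7.9474%.
r ≈ 7.9474% − 3.4% → 4.55%.

4.55%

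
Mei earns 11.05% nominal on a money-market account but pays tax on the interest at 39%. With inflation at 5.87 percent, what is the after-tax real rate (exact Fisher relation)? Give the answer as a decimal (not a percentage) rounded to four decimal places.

After-tax nominal return = 11.05% × (1 − 0.39) = 6.7405%.
1 + r = 1.067405 / 1.05870 = 1.008222
After-tax real rate = 1.008222 − 1 → 0.0082.

0.0082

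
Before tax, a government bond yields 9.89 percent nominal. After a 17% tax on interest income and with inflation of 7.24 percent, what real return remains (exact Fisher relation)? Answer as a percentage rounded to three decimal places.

0.903%

After-tax nominal return = 9.89% × (1 − 0.17) = 8.2087%.
1 + r = 1.082087 / 1.07240 = 1.009033
After-tax real rate = 1.009033 − 1 → 0.903%.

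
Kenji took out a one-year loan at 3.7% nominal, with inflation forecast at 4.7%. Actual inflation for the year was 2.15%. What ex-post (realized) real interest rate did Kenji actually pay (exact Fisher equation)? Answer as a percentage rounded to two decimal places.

Ex-post: (1 + 0.0370)/(1 + 0.0215) − 1 = 1.5174%
So the realized real rate is 1.52%.

1.52%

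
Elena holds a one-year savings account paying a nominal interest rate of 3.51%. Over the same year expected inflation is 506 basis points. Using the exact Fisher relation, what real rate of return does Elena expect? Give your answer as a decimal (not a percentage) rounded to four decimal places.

-0.0148

1 + r = 1.03510 / 1.05060 = 0.985247
r = 0.985247 − 1 = -1.4753%, i.e. -0.0148.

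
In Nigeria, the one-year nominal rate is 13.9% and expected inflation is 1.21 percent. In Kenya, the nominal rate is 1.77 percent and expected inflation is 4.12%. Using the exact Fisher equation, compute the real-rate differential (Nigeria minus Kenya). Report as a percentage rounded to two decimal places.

14.80%

Nigeria: (1 + 0.1390)/(1 + 0.0121) − 1 = 12.5383%
Kenya: (1 + 0.0177)/(1 + 0.0412) − 1 = -2.2570%
Differential = 12.5383% − (-2.2570%) = 14.7953% → 14.80%.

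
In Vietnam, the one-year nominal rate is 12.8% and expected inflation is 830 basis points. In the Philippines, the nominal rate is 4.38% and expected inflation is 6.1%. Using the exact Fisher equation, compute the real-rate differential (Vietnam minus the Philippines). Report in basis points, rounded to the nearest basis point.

578 basis points

Vietnam: (1 + 0.1280)/(1 + 0.0830) − 1 = 4.1551%
The Philippines: (1 + 0.0438)/(1 + 0.0610) − 1 = -1.6211%
Differential = 4.1551% − (-1.6211%) = 5.7762% → 578 basis points.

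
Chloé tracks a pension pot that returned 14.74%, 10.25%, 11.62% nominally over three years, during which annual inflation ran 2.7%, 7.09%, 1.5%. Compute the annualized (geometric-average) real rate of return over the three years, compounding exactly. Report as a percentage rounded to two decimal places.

8.15%

Nominal growth factor = 1.1474 × 1.1025 × 1.1162 = 1.41200249
Price-level growth factor = 1.0270 × 1.0709 × 1.0150 = 1.11631151
Real growth factor = 1.41200249 / 1.11631151 = 1.26488213
Annualized real rate = 1.26488213^(1/3) − 1 = 8.1476% → 8.15%.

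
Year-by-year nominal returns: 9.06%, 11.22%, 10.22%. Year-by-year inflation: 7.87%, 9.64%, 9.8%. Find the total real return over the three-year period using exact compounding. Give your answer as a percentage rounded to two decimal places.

2.95%

Nominal growth factor = 1.0906 × 1.1122 × 1.1022 = 1.336930
Price-level growth factor = 1.0787 × 1.0964 × 1.0980 = 1.298590
Real growth factor = 1.336930 / 1.298590 = 1.029525
Total real return = 1.029525 − 1 → 2.95%.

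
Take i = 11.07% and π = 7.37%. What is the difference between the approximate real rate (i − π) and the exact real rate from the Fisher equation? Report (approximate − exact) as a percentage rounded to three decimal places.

0.254%

Approximate: r ≈ 11.070% − 7.370% = 3.7000%
Exact: (1 + 0.1107)/(1 + 0.0737) − 1 = 3.4460%
Error = 3.7000% − 3.4460% = 0.2540% → 0.254%.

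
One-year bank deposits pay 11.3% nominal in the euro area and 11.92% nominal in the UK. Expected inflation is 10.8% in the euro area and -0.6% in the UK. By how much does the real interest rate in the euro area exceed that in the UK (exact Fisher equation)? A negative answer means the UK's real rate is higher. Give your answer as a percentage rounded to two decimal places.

The euro area: (1 + 0.1130)/(1 + 0.1080) − 1 = 0.4513%
The UK: (1 + 0.1192)/(1 − 0.0060) − 1 = 12.5956%
Differential = 0.4513% − 12.5956% = -12.1443% → -12.14%.

-12.14%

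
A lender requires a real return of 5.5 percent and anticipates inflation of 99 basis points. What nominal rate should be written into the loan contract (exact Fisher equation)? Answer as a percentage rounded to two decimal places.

(1 + i) = (1 + r)(1 + π) = 1.05500 × 1.00990 = 1.0654445
i = 1.0654445 − 1, so the required nominal rate is 6.54%.

6.54%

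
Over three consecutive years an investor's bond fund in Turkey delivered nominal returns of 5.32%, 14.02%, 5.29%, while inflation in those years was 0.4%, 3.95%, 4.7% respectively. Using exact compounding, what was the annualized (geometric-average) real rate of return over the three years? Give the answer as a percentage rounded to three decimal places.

Nominal growth factor = 1.0532 × 1.1402 × 1.0529 = 1.26438406
Price-level growth factor = 1.0040 × 1.0395 × 1.0470 = 1.09270993
Real growth factor = 1.26438406 / 1.09270993 = 1.15710861
Annualized real rate = 1.15710861^(1/3) − 1 = 4.9844% → 4.984%.

4.984%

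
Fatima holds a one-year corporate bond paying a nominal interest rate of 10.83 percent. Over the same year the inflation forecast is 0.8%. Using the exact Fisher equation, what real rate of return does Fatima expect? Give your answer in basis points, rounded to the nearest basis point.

1 + r = 1.10830 / 1.00800 = 1.099504
r = 1.099504 − 1 = 9.9504%, i.e. 995 basis points.

995 basis points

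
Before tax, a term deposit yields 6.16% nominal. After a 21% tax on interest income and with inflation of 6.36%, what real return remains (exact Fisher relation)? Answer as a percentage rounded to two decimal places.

-1.40%

After-tax nominal return = 6.16% × (1 − 0.21) = 4.8664%.
1 + r = 1.048664 / 1.06360 = 0.985957
After-tax real rate = 0.985957 − 1 → -1.40%.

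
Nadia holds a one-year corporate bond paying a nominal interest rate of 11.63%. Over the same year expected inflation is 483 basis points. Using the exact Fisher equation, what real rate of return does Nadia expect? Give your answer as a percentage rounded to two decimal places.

1 + r = 1.11630 / 1.04830 = 1.064867
r = 1.064867 − 1 = 6.4867%, i.e. 6.49%.

6.49%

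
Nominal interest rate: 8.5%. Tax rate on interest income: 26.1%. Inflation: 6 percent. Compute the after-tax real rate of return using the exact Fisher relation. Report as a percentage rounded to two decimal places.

0.27%

After-tax nominal return = 8.5% × (1 − 0.261) = 6.2815%.
1 + r = 1.062815 / 1.06000 = 1.002656
After-tax real rate = 1.002656 − 1 → 0.27%.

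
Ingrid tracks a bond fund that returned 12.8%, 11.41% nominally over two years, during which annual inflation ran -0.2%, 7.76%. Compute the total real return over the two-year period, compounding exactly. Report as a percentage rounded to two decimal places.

16.85%

Nominal growth factor = 1.1280 × 1.1141 = 1.256705
Price-level growth factor = 0.9980 × 1.0776 = 1.075445
Real growth factor = 1.256705 / 1.075445 = 1.168544
Total real return = 1.168544 − 1 → 16.85%.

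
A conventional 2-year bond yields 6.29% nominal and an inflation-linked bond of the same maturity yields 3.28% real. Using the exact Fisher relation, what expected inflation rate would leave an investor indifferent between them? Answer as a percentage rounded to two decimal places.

(1 + π) = (1 + i)/(1 + r) = 1.06290 / 1.03280 = 1.029144
Break-even inflation = 1.029144 − 1 → 2.91%.

2.91%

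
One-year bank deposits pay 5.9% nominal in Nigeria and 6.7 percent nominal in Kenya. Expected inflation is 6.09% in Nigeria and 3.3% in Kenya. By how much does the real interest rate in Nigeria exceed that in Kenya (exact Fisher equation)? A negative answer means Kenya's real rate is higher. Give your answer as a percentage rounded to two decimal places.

-3.47%

Nigeria: (1 + 0.0590)/(1 + 0.0609) − 1 = -0.1791%
Kenya: (1 + 0.0670)/(1 + 0.0330) − 1 = 3.2914%
Differential = -0.1791% − 3.2914% = -3.4705% → -3.47%.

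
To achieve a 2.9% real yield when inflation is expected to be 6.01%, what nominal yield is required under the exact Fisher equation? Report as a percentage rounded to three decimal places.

(1 + i) = (1 + r)(1 + π) = 1.02900 × 1.06010 = 1.0908429
i = 1.0908429 − 1, so the required nominal rate is 9.084%.

9.084%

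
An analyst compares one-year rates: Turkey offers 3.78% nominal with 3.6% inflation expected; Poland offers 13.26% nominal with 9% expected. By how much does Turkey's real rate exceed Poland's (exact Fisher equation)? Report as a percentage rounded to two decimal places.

-3.73%

Turkey: (1 + 0.0378)/(1 + 0.0360) − 1 = 0.1737%
Poland: (1 + 0.1326)/(1 + 0.0900) − 1 = 3.9083%
Differential = 0.1737% − 3.9083% = -3.7345% → -3.73%.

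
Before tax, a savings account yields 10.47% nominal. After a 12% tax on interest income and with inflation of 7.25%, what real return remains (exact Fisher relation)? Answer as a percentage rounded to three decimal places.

After-tax nominal return = 10.47% × (1 − 0.12) = 9.2136%.
1 + r = 1.092136 / 1.07250 = 1.018309
After-tax real rate = 1.018309 − 1 → 1.831%.

1.831%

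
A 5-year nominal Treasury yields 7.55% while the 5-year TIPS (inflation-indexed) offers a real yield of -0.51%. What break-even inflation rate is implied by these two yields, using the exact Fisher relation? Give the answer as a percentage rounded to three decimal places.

(1 + π) = (1 + i)/(1 + r) = 1.07550 / 0.99490 = 1.081013
Break-even inflation = 1.081013 − 1 → 8.101%.

8.101%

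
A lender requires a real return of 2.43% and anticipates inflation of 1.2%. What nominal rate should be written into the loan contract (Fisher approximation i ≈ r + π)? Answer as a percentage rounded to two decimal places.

3.63%

i ≈ r + π = 2.43% + 1.2% = 3.63%.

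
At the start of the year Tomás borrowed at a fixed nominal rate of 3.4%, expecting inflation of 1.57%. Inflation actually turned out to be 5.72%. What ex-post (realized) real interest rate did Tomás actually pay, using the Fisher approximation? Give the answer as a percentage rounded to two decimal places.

-2.32%

Ex-post: 3.4% − 5.72% = -2.320%
So the realized real rate is -2.32%.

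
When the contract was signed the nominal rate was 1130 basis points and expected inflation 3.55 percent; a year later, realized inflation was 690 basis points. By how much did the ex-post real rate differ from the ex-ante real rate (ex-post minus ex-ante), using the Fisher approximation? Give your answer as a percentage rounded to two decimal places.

Ex-ante: 11.3% − 3.55% = 7.750%
Ex-post: 11.3% − 6.9% = 4.400%
Difference (ex-post − ex-ante) = -3.3500% → -3.35%.

-3.35%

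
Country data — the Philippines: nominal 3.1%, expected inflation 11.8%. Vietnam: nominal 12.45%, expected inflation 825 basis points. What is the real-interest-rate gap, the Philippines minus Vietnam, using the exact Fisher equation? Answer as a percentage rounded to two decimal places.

-11.66%

The Philippines: (1 + 0.0310)/(1 + 0.1180) − 1 = -7.7818%
Vietnam: (1 + 0.1245)/(1 + 0.0825) − 1 = 3.8799%
Differential = -7.7818% − 3.8799% = -11.6617% → -11.66%.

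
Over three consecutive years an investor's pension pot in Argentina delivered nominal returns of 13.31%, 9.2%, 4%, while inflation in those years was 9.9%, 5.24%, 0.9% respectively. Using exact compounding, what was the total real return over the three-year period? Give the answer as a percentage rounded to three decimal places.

10.269%

Nominal growth factor = 1.1331 × 1.0920 × 1.0400 = 1.286839
Price-level growth factor = 1.0990 × 1.0524 × 1.0090 = 1.166997
Real growth factor = 1.286839 / 1.166997 = 1.102693
Total real return = 1.102693 − 1 → 10.269%.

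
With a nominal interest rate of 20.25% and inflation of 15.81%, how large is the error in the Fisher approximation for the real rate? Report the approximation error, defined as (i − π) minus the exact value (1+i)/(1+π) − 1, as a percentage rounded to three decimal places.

Approximate: r ≈ 20.250% − 15.810% = 4.4400%
Exact: (1 + 0.2025)/(1 + 0.1581) − 1 = 3.8339%
Error = 4.4400% − 3.8339% = 0.6061% → 0.606%.

0.606%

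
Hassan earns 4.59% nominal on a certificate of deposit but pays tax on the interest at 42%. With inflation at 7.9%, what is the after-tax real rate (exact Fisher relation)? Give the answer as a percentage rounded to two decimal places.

After-tax nominal return = 4.59% × (1 − 0.42) = 2.6622%.
1 + r = 1.026622 / 1.07900 = 0.951457
After-tax real rate = 0.951457 − 1 → -4.85%.

-4.85%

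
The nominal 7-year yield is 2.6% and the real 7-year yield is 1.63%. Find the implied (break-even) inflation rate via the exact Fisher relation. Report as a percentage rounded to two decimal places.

0.95%

(1 + π) = (1 + i)/(1 + r) = 1.02600 / 1.01630 = 1.009544
Break-even inflation = 1.009544 − 1 → 0.95%.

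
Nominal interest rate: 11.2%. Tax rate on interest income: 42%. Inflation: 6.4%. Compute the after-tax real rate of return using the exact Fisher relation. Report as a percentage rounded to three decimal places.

0.090%

After-tax nominal return = 11.2% × (1 − 0.42) = 6.4960%.
1 + r = 1.06496 / 1.06400 = 1.000902
After-tax real rate = 1.000902 − 1 → 0.090%.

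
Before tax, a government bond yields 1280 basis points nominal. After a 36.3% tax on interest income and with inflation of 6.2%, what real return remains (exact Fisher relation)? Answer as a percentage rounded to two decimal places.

1.84%

After-tax nominal return = 12.8% × (1 − 0.363) = 8.1536%.
1 + r = 1.081536 / 1.06200 = 1.018395
After-tax real rate = 1.018395 − 1 → 1.84%.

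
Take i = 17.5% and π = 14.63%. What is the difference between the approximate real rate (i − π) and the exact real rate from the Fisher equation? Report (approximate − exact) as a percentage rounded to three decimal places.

Approximate: r ≈ 17.500% − 14.630% = 2.8700%
Exact: (1 + 0.1750)/(1 + 0.1463) − 1 = 2.5037%
Error = 2.8700% − 2.5037% = 0.3663% → 0.366%.

0.366%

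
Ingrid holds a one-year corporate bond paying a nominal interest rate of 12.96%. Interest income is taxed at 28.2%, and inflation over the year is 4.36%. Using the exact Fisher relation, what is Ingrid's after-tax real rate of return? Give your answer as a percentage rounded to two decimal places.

After-tax nominal return = 12.96% × (1 − 0.282) = 9.30528%.
1 + r = 1.0930528 / 1.04360 = 1.047387
After-tax real rate = 1.047387 − 1 → 4.74%.

4.74%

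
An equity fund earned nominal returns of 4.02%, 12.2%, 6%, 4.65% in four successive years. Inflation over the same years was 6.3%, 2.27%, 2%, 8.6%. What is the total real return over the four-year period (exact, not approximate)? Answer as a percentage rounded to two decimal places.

Compound the nominal returns: 1.0402 × 1.1220 × 1.0600 × 1.0465 = 1.294657.
Compound inflation: 1.0630 × 1.0227 × 1.0200 × 1.0860 = 1.204236.
Deflate: 1.294657 / 1.204236 = 1.075086.
Total real return = 1.075086 − 1 → 7.51%.

7.51%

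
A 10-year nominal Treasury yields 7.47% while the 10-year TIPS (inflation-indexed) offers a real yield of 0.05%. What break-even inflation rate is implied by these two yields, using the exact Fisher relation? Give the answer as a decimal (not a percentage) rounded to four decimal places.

0.0742

(1 + π) = (1 + i)/(1 + r) = 1.07470 / 1.00050 = 1.074163
Break-even inflation = 1.074163 − 1 → 0.0742.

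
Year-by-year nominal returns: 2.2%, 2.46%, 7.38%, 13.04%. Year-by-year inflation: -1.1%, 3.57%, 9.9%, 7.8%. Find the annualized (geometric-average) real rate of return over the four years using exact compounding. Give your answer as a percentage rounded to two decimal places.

1.16%

Compound the nominal returns: 1.0220 × 1.0246 × 1.0738 × 1.1304 = 1.27104462.
Compound inflation: 0.9890 × 1.0357 × 1.0990 × 1.0780 = 1.21351939.
Deflate: 1.27104462 / 1.21351939 = 1.04740363.
Annualized real rate = 1.04740363^(1/4) − 1 = 1.1646% → 1.16%.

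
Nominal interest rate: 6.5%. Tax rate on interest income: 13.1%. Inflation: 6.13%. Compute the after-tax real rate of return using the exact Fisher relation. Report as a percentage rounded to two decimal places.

After-tax nominal return = 6.5% × (1 − 0.131) = 5.6485%.
1 + r = 1.056485 / 1.06130 = 0.995463
After-tax real rate = 0.995463 − 1 → -0.45%.

-0.45%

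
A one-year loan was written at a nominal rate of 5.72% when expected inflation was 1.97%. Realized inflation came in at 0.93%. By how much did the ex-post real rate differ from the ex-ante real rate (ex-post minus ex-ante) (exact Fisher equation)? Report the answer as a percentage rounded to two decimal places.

1.07%

Ex-ante: (1 + 0.0572)/(1 + 0.0197) − 1 = 3.6776%
Ex-post: (1 + 0.0572)/(1 + 0.0093) − 1 = 4.7459%
Difference (ex-post − ex-ante) = 1.0683% → 1.07%.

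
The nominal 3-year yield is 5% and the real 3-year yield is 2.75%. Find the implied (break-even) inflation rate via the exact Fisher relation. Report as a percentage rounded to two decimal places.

(1 + π) = (1 + i)/(1 + r) = 1.05000 / 1.02750 = 1.021898
Break-even inflation = 1.021898 − 1 → 2.19%.

2.19%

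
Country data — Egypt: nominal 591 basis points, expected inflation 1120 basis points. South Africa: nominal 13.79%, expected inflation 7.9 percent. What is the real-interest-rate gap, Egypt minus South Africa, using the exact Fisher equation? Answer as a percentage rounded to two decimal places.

Egypt: (1 + 0.0591)/(1 + 0.1120) − 1 = -4.7572%
South Africa: (1 + 0.1379)/(1 + 0.0790) − 1 = 5.4588%
Differential = -4.7572% − 5.4588% = -10.2160% → -10.22%.

-10.22%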